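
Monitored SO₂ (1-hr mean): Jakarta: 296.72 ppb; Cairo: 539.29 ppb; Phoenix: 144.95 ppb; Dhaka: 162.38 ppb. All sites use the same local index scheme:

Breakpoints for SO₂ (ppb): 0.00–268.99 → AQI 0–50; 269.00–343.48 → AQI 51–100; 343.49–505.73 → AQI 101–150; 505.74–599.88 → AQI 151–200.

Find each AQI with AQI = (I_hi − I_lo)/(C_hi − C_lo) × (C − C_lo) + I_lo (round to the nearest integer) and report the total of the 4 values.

Jakarta: 296.72 lies in 269.00–343.48, so I_lo=51, I_hi=100, C_lo=269.00, C_hi=343.48.
(100−51)/(343.48−269.00) × (296.72−269.00) + 51 = 49/74.48 × 27.72 + 51 ≈ 69.24 → 69.
Cairo 539.29: bracket 505.74–599.88 → index 151–200; slope 49/94.14, offset 33.55.
AQI = 151 + 49/94.14·33.55 ≈ 168.46 ⇒ 168.
Phoenix: 144.95 lies in 0.00–268.99, so I_lo=0, I_hi=50, C_lo=0.00, C_hi=268.99.
(50−0)/(268.99−0.00) × (144.95−0.00) + 0 = 50/268.99 × 144.95 + 0 ≈ 26.94 → 27.
Dhaka: 162.38 ∈ [0.00, 268.99] ↔ index [0, 50].
0 + (162.38−0.00)·(50−0)/(268.99−0.00) = 0 + 162.38·50/268.99 ≈ 30.18, so AQI = 30.
AQIs: Jakarta=69, Cairo=168, Phoenix=27, Dhaka=30. Sum = 69 + 168 + 27 + 30 = 294.

294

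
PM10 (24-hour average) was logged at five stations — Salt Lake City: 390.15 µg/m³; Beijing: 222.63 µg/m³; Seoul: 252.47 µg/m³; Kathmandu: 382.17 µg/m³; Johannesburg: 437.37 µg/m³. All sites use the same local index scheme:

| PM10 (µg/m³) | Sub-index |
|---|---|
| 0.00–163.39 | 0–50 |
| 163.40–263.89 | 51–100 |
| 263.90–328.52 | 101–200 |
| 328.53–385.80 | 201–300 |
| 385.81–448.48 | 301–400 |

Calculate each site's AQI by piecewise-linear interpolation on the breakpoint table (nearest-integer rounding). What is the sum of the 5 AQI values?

Salt Lake City: 390.15 ∈ [385.81, 448.48] ↔ index [301, 400].
301 + (390.15−385.81)·(400−301)/(448.48−385.81) = 301 + 4.34·99/62.67 ≈ 307.86, so AQI = 308.
Beijing: 222.63 lies in 163.40–263.89, so I_lo=51, I_hi=100, C_lo=163.40, C_hi=263.89.
(100−51)/(263.89−163.40) × (222.63−163.40) + 51 = 49/100.49 × 59.23 + 51 ≈ 79.88 → 80.
Seoul 252.47: bracket 163.40–263.89 → index 51–100; slope 49/100.49, offset 89.07.
AQI = 51 + 49/100.49·89.07 ≈ 94.43 ⇒ 94.
Kathmandu 382.17: bracket 328.53–385.80 → index 201–300; slope 99/57.27, offset 53.64.
AQI = 201 + 99/57.27·53.64 ≈ 293.72 ⇒ 294.
Johannesburg 437.37: bracket 385.81–448.48 → index 301–400; slope 99/62.67, offset 51.56.
AQI = 301 + 99/62.67·51.56 ≈ 382.45 ⇒ 382.
AQIs: Salt Lake City=308, Beijing=80, Seoul=94, Kathmandu=294, Johannesburg=382. Sum = 308 + 80 + 94 + 294 + 382 = 1158.

1158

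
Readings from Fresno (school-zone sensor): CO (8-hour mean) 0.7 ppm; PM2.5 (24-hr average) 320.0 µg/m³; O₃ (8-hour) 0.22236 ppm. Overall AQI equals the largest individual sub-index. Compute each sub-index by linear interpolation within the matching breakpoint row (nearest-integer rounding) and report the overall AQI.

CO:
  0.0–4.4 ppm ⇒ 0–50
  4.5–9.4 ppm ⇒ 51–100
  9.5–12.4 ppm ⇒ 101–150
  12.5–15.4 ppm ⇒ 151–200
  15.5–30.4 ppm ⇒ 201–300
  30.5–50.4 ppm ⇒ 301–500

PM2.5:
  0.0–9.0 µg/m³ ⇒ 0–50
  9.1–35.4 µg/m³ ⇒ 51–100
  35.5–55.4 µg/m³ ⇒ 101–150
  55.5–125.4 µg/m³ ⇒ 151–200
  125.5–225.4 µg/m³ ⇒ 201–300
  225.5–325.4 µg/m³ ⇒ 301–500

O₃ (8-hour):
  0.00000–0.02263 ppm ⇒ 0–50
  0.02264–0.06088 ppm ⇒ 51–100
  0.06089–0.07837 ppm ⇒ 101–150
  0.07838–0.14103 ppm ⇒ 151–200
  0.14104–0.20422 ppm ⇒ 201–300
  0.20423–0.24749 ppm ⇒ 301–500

CO 0.7: bracket 0.0–4.4 → index 0–50; slope 50/4.4, offset 0.7.
AQI = 0 + 50/4.4·0.7 ≈ 7.95 ⇒ 8.
PM2.5: 320.0 lies in 225.5–325.4, so I_lo=301, I_hi=500, C_lo=225.5, C_hi=325.4.
(500−301)/(325.4−225.5) × (320.0−225.5) + 301 = 199/99.9 × 94.5 + 301 ≈ 489.24 → 489.
O₃: 0.22236 lies in 0.20423–0.24749, so I_lo=301, I_hi=500, C_lo=0.20423, C_hi=0.24749.
(500−301)/(0.24749−0.20423) × (0.22236−0.20423) + 301 = 199/0.04326 × 0.01813 + 301 ≈ 384.40 → 384.
Sub-indices: CO→8, PM2.5→489, O₃→384. Overall AQI = max = 489; dominant pollutant is PM2.5.

489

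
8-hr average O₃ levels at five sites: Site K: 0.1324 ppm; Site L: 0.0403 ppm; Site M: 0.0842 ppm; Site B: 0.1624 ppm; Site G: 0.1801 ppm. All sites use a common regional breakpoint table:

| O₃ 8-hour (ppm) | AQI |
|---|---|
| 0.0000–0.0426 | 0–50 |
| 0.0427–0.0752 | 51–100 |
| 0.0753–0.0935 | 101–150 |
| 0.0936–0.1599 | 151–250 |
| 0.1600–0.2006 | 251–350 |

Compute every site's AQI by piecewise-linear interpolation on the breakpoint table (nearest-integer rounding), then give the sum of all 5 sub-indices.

938

Site K 0.1324: bracket 0.0936–0.1599 → index 151–250; slope 99/0.0663, offset 0.0388.
AQI = 151 + 99/0.0663·0.0388 ≈ 208.94 ⇒ 209.
Site L: 0.0403 lies in 0.0000–0.0426, so I_lo=0, I_hi=50, C_lo=0.0000, C_hi=0.0426.
(50−0)/(0.0426−0.0000) × (0.0403−0.0000) + 0 = 50/0.0426 × 0.0403 + 0 ≈ 47.30 → 47.
Site M: 0.0842 ∈ [0.0753, 0.0935] ↔ index [101, 150].
101 + (0.0842−0.0753)·(150−101)/(0.0935−0.0753) = 101 + 0.0089·49/0.0182 ≈ 124.96, so AQI = 125.
Site B: row 0.1600–0.2006 (AQI 251–350). (350−251)·(0.1624−0.1600)/(0.2006−0.1600) + 251 = 99·0.0024/0.0406 + 251 ≈ 256.85 → 257.
Site G 0.1801: bracket 0.1600–0.2006 → index 251–350; slope 99/0.0406, offset 0.0201.
AQI = 251 + 99/0.0406·0.0201 ≈ 300.01 ⇒ 300.
AQIs: Site K=209, Site L=47, Site M=125, Site B=257, Site G=300. Sum = 209 + 47 + 125 + 257 + 300 = 938.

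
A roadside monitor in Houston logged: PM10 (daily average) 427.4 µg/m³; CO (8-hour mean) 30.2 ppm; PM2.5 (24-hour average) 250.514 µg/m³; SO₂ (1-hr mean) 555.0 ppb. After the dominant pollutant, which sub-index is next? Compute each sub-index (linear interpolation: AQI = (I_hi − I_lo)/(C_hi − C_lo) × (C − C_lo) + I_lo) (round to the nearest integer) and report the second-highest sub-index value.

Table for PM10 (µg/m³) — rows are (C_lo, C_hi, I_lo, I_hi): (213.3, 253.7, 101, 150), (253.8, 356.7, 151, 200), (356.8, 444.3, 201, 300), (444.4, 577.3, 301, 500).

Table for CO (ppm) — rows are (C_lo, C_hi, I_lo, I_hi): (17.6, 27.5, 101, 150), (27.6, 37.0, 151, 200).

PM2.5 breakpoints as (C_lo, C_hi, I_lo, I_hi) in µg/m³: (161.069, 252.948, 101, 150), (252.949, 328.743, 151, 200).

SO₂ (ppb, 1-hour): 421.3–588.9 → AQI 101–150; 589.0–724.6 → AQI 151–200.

165

PM10 427.4: bracket 356.8–444.3 → index 201–300; slope 99/87.5, offset 70.6.
AQI = 201 + 99/87.5·70.6 ≈ 280.88 ⇒ 281.
CO 30.2: bracket 27.6–37.0 → index 151–200; slope 49/9.4, offset 2.6.
AQI = 151 + 49/9.4·2.6 ≈ 164.55 ⇒ 165.
PM2.5: row 161.069–252.948 (AQI 101–150). (150−101)·(250.514−161.069)/(252.948−161.069) + 101 = 49·89.445/91.879 + 101 ≈ 148.70 → 149.
SO₂: 555.0 ∈ [421.3, 588.9] ↔ index [101, 150].
101 + (555.0−421.3)·(150−101)/(588.9−421.3) = 101 + 133.7·49/167.6 ≈ 140.09, so AQI = 140.
Sub-indices: PM10→281, CO→165, PM2.5→149, SO₂→140. Ranked high→low: 281, 165, 149, 140. Second-highest sub-index = 165.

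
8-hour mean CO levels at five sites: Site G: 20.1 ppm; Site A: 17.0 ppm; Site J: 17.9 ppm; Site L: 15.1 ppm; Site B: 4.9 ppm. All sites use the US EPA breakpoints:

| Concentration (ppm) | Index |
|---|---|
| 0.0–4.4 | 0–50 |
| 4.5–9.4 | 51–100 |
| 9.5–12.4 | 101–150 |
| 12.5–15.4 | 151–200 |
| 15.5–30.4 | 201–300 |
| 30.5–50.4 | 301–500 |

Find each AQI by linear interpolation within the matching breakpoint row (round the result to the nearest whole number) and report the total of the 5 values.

Site G 20.1: bracket 15.5–30.4 → index 201–300; slope 99/14.9, offset 4.6.
AQI = 201 + 99/14.9·4.6 ≈ 231.56 ⇒ 232.
Site A: 17.0 ∈ [15.5, 30.4] ↔ index [201, 300].
201 + (17.0−15.5)·(300−201)/(30.4−15.5) = 201 + 1.5·99/14.9 ≈ 210.97, so AQI = 211.
Site J 17.9: bracket 15.5–30.4 → index 201–300; slope 99/14.9, offset 2.4.
AQI = 201 + 99/14.9·2.4 ≈ 216.95 ⇒ 217.
Site L 15.1: bracket 12.5–15.4 → index 151–200; slope 49/2.9, offset 2.6.
AQI = 151 + 49/2.9·2.6 ≈ 194.93 ⇒ 195.
Site B: 4.9 ∈ [4.5, 9.4] ↔ index [51, 100].
51 + (4.9−4.5)·(100−51)/(9.4−4.5) = 51 + 0.4·49/4.9 ≈ 55.00, so AQI = 55.
AQIs: Site G=232, Site A=211, Site J=217, Site L=195, Site B=55. Sum = 232 + 211 + 217 + 195 + 55 = 910.

910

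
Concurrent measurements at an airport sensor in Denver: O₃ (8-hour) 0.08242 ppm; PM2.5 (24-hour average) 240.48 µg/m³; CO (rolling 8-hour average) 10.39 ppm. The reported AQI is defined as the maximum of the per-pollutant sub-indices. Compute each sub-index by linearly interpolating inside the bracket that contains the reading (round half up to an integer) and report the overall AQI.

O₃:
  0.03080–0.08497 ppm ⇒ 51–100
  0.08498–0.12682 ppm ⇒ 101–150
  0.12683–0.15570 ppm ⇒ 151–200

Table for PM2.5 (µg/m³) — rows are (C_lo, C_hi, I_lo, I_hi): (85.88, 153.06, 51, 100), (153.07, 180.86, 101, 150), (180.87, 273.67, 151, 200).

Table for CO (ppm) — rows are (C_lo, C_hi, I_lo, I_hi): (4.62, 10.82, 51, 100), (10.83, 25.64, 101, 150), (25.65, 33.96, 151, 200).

O₃: row 0.03080–0.08497 (AQI 51–100). (100−51)·(0.08242−0.03080)/(0.08497−0.03080) + 51 = 49·0.05162/0.05417 + 51 ≈ 97.69 → 98.
PM2.5: row 180.87–273.67 (AQI 151–200). (200−151)·(240.48−180.87)/(273.67−180.87) + 151 = 49·59.61/92.80 + 151 ≈ 182.48 → 182.
CO 10.39: bracket 4.62–10.82 → index 51–100; slope 49/6.20, offset 5.77.
AQI = 51 + 49/6.20·5.77 ≈ 96.60 ⇒ 97.
Sub-indices: O₃→98, PM2.5→182, CO→97. Overall AQI = max = 182; dominant pollutant is PM2.5.

182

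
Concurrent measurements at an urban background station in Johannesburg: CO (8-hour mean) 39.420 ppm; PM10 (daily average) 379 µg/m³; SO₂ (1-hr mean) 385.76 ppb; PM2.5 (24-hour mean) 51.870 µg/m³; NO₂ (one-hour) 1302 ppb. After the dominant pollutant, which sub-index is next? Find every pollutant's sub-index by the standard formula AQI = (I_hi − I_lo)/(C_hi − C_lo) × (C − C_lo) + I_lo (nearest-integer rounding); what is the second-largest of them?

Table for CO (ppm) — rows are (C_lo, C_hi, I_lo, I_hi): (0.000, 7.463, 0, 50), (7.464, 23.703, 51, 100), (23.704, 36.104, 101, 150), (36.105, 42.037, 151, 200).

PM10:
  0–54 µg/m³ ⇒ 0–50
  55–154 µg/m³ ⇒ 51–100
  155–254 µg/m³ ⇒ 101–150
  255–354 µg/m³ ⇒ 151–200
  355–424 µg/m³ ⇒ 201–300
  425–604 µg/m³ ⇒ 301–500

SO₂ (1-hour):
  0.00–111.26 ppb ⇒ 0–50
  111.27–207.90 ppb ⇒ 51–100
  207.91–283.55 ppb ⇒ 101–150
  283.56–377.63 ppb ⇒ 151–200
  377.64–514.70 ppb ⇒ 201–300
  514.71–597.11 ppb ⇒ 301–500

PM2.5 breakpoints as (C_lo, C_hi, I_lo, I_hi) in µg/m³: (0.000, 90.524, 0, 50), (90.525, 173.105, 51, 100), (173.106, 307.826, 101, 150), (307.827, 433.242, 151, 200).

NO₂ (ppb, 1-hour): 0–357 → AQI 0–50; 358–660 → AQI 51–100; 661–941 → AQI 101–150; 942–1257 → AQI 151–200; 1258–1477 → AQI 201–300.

221

CO: 39.420 ∈ [36.105, 42.037] ↔ index [151, 200].
151 + (39.420−36.105)·(200−151)/(42.037−36.105) = 151 + 3.315·49/5.932 ≈ 178.38, so AQI = 178.
PM10 379: bracket 355–424 → index 201–300; slope 99/69, offset 24.
AQI = 201 + 99/69·24 ≈ 235.43 ⇒ 235.
SO₂: 385.76 ∈ [377.64, 514.70] ↔ index [201, 300].
201 + (385.76−377.64)·(300−201)/(514.70−377.64) = 201 + 8.12·99/137.06 ≈ 206.87, so AQI = 207.
PM2.5 51.870: bracket 0.000–90.524 → index 0–50; slope 50/90.524, offset 51.870.
AQI = 0 + 50/90.524·51.870 ≈ 28.65 ⇒ 29.
NO₂ 1302: bracket 1258–1477 → index 201–300; slope 99/219, offset 44.
AQI = 201 + 99/219·44 ≈ 220.89 ⇒ 221.
Sub-indices: CO→178, PM10→235, SO₂→207, PM2.5→29, NO₂→221. Ranked high→low: 235, 221, 207, 178, 29. Second-highest sub-index = 221.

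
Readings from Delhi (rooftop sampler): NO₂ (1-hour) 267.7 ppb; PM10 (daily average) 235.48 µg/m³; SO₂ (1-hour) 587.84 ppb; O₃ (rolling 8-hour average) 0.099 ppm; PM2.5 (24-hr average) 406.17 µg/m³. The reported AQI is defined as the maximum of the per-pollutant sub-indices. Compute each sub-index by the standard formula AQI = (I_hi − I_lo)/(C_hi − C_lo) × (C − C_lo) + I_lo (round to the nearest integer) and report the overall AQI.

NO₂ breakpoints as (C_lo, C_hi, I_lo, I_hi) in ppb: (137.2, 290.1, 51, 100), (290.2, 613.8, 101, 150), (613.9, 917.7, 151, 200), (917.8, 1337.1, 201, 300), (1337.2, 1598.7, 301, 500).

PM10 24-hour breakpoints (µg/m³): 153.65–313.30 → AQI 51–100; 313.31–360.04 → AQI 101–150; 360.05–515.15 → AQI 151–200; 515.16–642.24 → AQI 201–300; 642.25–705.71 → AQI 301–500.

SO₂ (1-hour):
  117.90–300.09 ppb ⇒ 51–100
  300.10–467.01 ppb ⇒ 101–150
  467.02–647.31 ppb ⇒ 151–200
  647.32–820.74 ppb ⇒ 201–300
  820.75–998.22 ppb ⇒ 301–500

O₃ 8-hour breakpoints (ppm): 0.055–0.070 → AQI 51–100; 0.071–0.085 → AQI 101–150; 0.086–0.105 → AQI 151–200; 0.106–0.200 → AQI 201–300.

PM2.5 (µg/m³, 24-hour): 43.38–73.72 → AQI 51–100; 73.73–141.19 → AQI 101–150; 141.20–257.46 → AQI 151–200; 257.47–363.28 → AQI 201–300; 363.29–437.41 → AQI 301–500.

416

NO₂: 267.7 lies in 137.2–290.1, so I_lo=51, I_hi=100, C_lo=137.2, C_hi=290.1.
(100−51)/(290.1−137.2) × (267.7−137.2) + 51 = 49/152.9 × 130.5 + 51 ≈ 92.82 → 93.
PM10 235.48: bracket 153.65–313.30 → index 51–100; slope 49/159.65, offset 81.83.
AQI = 51 + 49/159.65·81.83 ≈ 76.12 ⇒ 76.
SO₂: 587.84 lies in 467.02–647.31, so I_lo=151, I_hi=200, C_lo=467.02, C_hi=647.31.
(200−151)/(647.31−467.02) × (587.84−467.02) + 151 = 49/180.29 × 120.82 + 151 ≈ 183.84 → 184.
O₃ 0.099: bracket 0.086–0.105 → index 151–200; slope 49/0.019, offset 0.013.
AQI = 151 + 49/0.019·0.013 ≈ 184.53 ⇒ 185.
PM2.5: 406.17 lies in 363.29–437.41, so I_lo=301, I_hi=500, C_lo=363.29, C_hi=437.41.
(500−301)/(437.41−363.29) × (406.17−363.29) + 301 = 199/74.12 × 42.88 + 301 ≈ 416.13 → 416.
Sub-indices: NO₂→93, PM10→76, SO₂→184, O₃→185, PM2.5→416. Overall AQI = max = 416; dominant pollutant is PM2.5.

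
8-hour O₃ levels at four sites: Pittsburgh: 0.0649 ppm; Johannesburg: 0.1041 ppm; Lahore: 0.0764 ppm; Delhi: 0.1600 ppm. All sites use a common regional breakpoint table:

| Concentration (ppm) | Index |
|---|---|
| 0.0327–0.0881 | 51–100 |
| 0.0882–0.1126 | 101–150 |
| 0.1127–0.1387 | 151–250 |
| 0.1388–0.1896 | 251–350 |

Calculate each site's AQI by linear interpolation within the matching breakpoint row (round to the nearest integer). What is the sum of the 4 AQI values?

594

Pittsburgh: 0.0649 ∈ [0.0327, 0.0881] ↔ index [51, 100].
51 + (0.0649−0.0327)·(100−51)/(0.0881−0.0327) = 51 + 0.0322·49/0.0554 ≈ 79.48, so AQI = 79.
Johannesburg: row 0.0882–0.1126 (AQI 101–150). (150−101)·(0.1041−0.0882)/(0.1126−0.0882) + 101 = 49·0.0159/0.0244 + 101 ≈ 132.93 → 133.
Lahore: 0.0764 lies in 0.0327–0.0881, so I_lo=51, I_hi=100, C_lo=0.0327, C_hi=0.0881.
(100−51)/(0.0881−0.0327) × (0.0764−0.0327) + 51 = 49/0.0554 × 0.0437 + 51 ≈ 89.65 → 90.
Delhi 0.1600: bracket 0.1388–0.1896 → index 251–350; slope 99/0.0508, offset 0.0212.
AQI = 251 + 99/0.0508·0.0212 ≈ 292.31 ⇒ 292.
AQIs: Pittsburgh=79, Johannesburg=133, Lahore=90, Delhi=292. Sum = 79 + 133 + 90 + 292 = 594.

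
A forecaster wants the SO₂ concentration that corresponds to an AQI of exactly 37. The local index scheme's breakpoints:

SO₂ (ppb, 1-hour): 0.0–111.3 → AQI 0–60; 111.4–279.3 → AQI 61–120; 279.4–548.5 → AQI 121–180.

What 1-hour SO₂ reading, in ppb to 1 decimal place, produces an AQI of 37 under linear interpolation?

68.6

AQI 37 lies in the 0–60 band, which corresponds to 0.0–111.3 ppb.
C = 0.0 + (37−0)×(111.3−0.0)/(60−0) = 0.0 + 37×111.3/60 ≈ 68.635 ppb → 68.6 ppb to 1 dp.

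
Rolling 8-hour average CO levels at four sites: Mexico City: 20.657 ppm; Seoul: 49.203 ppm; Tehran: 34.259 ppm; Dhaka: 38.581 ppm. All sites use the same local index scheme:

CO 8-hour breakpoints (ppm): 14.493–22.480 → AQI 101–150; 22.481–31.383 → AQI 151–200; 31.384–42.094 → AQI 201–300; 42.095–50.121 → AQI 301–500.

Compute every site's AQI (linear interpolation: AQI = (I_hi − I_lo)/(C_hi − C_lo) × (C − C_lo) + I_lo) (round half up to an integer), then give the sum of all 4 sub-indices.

Mexico City 20.657: bracket 14.493–22.480 → index 101–150; slope 49/7.987, offset 6.164.
AQI = 101 + 49/7.987·6.164 ≈ 138.82 ⇒ 139.
Seoul: row 42.095–50.121 (AQI 301–500). (500−301)·(49.203−42.095)/(50.121−42.095) + 301 = 199·7.108/8.026 + 301 ≈ 477.24 → 477.
Tehran: row 31.384–42.094 (AQI 201–300). (300−201)·(34.259−31.384)/(42.094−31.384) + 201 = 99·2.875/10.710 + 201 ≈ 227.58 → 228.
Dhaka: 38.581 lies in 31.384–42.094, so I_lo=201, I_hi=300, C_lo=31.384, C_hi=42.094.
(300−201)/(42.094−31.384) × (38.581−31.384) + 201 = 99/10.710 × 7.197 + 201 ≈ 267.53 → 268.
AQIs: Mexico City=139, Seoul=477, Tehran=228, Dhaka=268. Sum = 139 + 477 + 228 + 268 = 1112.

1112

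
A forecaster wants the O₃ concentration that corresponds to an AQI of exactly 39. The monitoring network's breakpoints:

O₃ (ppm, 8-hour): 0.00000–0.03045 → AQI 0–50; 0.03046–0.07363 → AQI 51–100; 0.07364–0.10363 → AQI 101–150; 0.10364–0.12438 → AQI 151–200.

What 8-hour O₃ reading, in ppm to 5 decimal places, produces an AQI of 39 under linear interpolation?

0.02375

AQI 39 lies in the 0–50 band, which corresponds to 0.00000–0.03045 ppm.
C = 0.00000 + (39−0)×(0.03045−0.00000)/(50−0) = 0.00000 + 39×0.03045/50 ≈ 0.0237510 ppm → 0.02375 ppm to 5 dp.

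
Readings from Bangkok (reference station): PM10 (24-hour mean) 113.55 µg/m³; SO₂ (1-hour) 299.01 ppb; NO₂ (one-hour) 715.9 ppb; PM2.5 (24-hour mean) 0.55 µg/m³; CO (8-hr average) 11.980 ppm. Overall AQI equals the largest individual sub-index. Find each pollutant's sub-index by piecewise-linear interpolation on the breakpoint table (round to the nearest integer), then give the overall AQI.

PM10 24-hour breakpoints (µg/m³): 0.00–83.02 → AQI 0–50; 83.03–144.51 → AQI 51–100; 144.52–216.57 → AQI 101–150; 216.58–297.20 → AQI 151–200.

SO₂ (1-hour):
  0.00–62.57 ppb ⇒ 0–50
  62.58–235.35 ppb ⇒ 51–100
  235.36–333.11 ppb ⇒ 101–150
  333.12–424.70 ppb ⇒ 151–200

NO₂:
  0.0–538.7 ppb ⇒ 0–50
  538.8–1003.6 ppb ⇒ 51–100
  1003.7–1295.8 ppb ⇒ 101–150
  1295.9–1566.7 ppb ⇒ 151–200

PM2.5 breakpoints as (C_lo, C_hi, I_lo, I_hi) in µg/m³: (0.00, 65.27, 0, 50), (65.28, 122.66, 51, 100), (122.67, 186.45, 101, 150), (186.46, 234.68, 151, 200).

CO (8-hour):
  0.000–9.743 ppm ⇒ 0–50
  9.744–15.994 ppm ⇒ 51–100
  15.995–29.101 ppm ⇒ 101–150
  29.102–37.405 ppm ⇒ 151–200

PM10: 113.55 ∈ [83.03, 144.51] ↔ index [51, 100].
51 + (113.55−83.03)·(100−51)/(144.51−83.03) = 51 + 30.52·49/61.48 ≈ 75.32, so AQI = 75.
SO₂ 299.01: bracket 235.36–333.11 → index 101–150; slope 49/97.75, offset 63.65.
AQI = 101 + 49/97.75·63.65 ≈ 132.91 ⇒ 133.
NO₂: 715.9 ∈ [538.8, 1003.6] ↔ index [51, 100].
51 + (715.9−538.8)·(100−51)/(1003.6−538.8) = 51 + 177.1·49/464.8 ≈ 69.67, so AQI = 70.
PM2.5: 0.55 lies in 0.00–65.27, so I_lo=0, I_hi=50, C_lo=0.00, C_hi=65.27.
(50−0)/(65.27−0.00) × (0.55−0.00) + 0 = 50/65.27 × 0.55 + 0 ≈ 0.42 → 0.
CO 11.980: bracket 9.744–15.994 → index 51–100; slope 49/6.250, offset 2.236.
AQI = 51 + 49/6.250·2.236 ≈ 68.53 ⇒ 69.
Sub-indices: PM10→75, SO₂→133, NO₂→70, PM2.5→0, CO→69. Overall AQI = max = 133; dominant pollutant is SO₂.

133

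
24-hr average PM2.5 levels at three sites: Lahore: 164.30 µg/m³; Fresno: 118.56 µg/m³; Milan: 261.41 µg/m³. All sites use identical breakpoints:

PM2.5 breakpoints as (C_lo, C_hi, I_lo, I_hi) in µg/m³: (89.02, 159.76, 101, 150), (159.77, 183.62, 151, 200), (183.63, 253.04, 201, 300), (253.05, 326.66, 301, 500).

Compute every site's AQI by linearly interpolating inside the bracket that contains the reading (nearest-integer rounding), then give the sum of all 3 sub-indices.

605

Lahore 164.30: bracket 159.77–183.62 → index 151–200; slope 49/23.85, offset 4.53.
AQI = 151 + 49/23.85·4.53 ≈ 160.31 ⇒ 160.
Fresno: 118.56 ∈ [89.02, 159.76] ↔ index [101, 150].
101 + (118.56−89.02)·(150−101)/(159.76−89.02) = 101 + 29.54·49/70.74 ≈ 121.46, so AQI = 121.
Milan: 261.41 ∈ [253.05, 326.66] ↔ index [301, 500].
301 + (261.41−253.05)·(500−301)/(326.66−253.05) = 301 + 8.36·199/73.61 ≈ 323.60, so AQI = 324.
AQIs: Lahore=160, Fresno=121, Milan=324. Sum = 160 + 121 + 324 = 605.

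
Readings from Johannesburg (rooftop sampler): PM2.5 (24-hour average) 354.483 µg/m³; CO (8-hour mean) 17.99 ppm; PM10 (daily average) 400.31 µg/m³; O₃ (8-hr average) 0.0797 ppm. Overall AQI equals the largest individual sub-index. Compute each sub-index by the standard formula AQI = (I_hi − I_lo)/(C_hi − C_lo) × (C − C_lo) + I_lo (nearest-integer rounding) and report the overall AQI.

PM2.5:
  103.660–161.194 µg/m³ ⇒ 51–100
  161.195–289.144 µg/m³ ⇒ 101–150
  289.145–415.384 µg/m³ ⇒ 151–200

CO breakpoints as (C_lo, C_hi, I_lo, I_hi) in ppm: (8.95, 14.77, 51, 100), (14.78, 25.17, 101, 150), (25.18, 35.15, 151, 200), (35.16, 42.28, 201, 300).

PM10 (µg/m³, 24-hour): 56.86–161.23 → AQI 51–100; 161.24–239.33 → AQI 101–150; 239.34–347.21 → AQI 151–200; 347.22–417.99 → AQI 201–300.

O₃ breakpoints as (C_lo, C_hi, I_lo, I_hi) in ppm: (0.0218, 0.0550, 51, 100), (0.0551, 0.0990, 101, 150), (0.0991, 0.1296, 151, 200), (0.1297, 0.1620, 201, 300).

PM2.5: 354.483 ∈ [289.145, 415.384] ↔ index [151, 200].
151 + (354.483−289.145)·(200−151)/(415.384−289.145) = 151 + 65.338·49/126.239 ≈ 176.36, so AQI = 176.
CO: 17.99 lies in 14.78–25.17, so I_lo=101, I_hi=150, C_lo=14.78, C_hi=25.17.
(150−101)/(25.17−14.78) × (17.99−14.78) + 101 = 49/10.39 × 3.21 + 101 ≈ 116.14 → 116.
PM10: 400.31 lies in 347.22–417.99, so I_lo=201, I_hi=300, C_lo=347.22, C_hi=417.99.
(300−201)/(417.99−347.22) × (400.31−347.22) + 201 = 99/70.77 × 53.09 + 201 ≈ 275.27 → 275.
O₃ 0.0797: bracket 0.0551–0.0990 → index 101–150; slope 49/0.0439, offset 0.0246.
AQI = 101 + 49/0.0439·0.0246 ≈ 128.46 ⇒ 128.
Sub-indices: PM2.5→176, CO→116, PM10→275, O₃→128. Overall AQI = max = 275; dominant pollutant is PM10.
AQI 275: Very Unhealthy.

275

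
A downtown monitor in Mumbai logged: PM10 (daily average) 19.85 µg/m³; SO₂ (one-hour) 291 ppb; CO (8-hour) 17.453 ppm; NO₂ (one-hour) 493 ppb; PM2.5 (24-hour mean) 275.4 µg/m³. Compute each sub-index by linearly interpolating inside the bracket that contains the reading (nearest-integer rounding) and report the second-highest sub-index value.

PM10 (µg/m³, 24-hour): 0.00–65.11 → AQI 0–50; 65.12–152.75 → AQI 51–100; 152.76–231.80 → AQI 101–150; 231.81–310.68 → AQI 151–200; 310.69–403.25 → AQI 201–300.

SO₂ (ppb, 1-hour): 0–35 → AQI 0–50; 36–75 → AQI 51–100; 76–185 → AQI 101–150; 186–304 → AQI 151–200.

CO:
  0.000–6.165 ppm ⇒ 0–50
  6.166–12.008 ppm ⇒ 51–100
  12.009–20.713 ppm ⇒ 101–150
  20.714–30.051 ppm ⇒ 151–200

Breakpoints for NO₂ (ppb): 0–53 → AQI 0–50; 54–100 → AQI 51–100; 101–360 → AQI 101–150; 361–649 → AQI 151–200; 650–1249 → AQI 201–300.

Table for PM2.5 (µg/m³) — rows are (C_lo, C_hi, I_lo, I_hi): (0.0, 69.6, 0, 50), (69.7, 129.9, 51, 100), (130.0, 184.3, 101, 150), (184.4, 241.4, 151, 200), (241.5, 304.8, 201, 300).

195

PM10: row 0.00–65.11 (AQI 0–50). (50−0)·(19.85−0.00)/(65.11−0.00) + 0 = 50·19.85/65.11 + 0 ≈ 15.24 → 15.
SO₂: row 186–304 (AQI 151–200). (200−151)·(291−186)/(304−186) + 151 = 49·105/118 + 151 ≈ 194.60 → 195.
CO 17.453: bracket 12.009–20.713 → index 101–150; slope 49/8.704, offset 5.444.
AQI = 101 + 49/8.704·5.444 ≈ 131.65 ⇒ 132.
NO₂: row 361–649 (AQI 151–200). (200−151)·(493−361)/(649−361) + 151 = 49·132/288 + 151 ≈ 173.46 → 173.
PM2.5: 275.4 lies in 241.5–304.8, so I_lo=201, I_hi=300, C_lo=241.5, C_hi=304.8.
(300−201)/(304.8−241.5) × (275.4−241.5) + 201 = 99/63.3 × 33.9 + 201 ≈ 254.02 → 254.
Sub-indices: PM10→15, SO₂→195, CO→132, NO₂→173, PM2.5→254. Ranked high→low: 254, 195, 173, 132, 15. Second-highest sub-index = 195.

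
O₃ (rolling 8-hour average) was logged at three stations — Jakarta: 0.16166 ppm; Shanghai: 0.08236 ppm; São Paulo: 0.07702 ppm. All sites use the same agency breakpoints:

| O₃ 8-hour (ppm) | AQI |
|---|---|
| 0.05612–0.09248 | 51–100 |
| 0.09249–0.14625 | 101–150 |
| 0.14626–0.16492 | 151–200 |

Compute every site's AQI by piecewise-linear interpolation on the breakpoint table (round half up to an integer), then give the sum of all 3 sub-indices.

Jakarta 0.16166: bracket 0.14626–0.16492 → index 151–200; slope 49/0.01866, offset 0.01540.
AQI = 151 + 49/0.01866·0.01540 ≈ 191.44 ⇒ 191.
Shanghai: 0.08236 lies in 0.05612–0.09248, so I_lo=51, I_hi=100, C_lo=0.05612, C_hi=0.09248.
(100−51)/(0.09248−0.05612) × (0.08236−0.05612) + 51 = 49/0.03636 × 0.02624 + 51 ≈ 86.36 → 86.
São Paulo: 0.07702 lies in 0.05612–0.09248, so I_lo=51, I_hi=100, C_lo=0.05612, C_hi=0.09248.
(100−51)/(0.09248−0.05612) × (0.07702−0.05612) + 51 = 49/0.03636 × 0.02090 + 51 ≈ 79.17 → 79.
AQIs: Jakarta=191, Shanghai=86, São Paulo=79. Sum = 191 + 86 + 79 = 356.

356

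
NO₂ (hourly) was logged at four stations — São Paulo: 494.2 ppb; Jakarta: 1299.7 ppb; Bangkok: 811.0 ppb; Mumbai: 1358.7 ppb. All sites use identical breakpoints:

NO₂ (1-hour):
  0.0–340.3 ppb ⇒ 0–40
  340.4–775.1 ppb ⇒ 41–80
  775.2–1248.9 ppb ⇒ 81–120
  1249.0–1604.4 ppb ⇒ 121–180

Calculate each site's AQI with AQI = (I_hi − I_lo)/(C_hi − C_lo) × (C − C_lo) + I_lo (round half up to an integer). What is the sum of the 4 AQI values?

407

São Paulo: 494.2 ∈ [340.4, 775.1] ↔ index [41, 80].
41 + (494.2−340.4)·(80−41)/(775.1−340.4) = 41 + 153.8·39/434.7 ≈ 54.80, so AQI = 55.
Jakarta: 1299.7 ∈ [1249.0, 1604.4] ↔ index [121, 180].
121 + (1299.7−1249.0)·(180−121)/(1604.4−1249.0) = 121 + 50.7·59/355.4 ≈ 129.42, so AQI = 129.
Bangkok: 811.0 ∈ [775.2, 1248.9] ↔ index [81, 120].
81 + (811.0−775.2)·(120−81)/(1248.9−775.2) = 81 + 35.8·39/473.7 ≈ 83.95, so AQI = 84.
Mumbai: row 1249.0–1604.4 (AQI 121–180). (180−121)·(1358.7−1249.0)/(1604.4−1249.0) + 121 = 59·109.7/355.4 + 121 ≈ 139.21 → 139.
AQIs: São Paulo=55, Jakarta=129, Bangkok=84, Mumbai=139. Sum = 55 + 129 + 84 + 139 = 407.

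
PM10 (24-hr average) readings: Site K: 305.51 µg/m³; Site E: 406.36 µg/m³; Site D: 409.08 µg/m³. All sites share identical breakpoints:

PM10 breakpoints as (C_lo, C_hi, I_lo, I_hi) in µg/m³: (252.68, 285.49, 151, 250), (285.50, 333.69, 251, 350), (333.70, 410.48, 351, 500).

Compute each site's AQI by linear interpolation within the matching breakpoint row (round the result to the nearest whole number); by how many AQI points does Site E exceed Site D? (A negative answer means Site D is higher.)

Site K: row 285.50–333.69 (AQI 251–350). (350−251)·(305.51−285.50)/(333.69−285.50) + 251 = 99·20.01/48.19 + 251 ≈ 292.11 → 292.
Site E 406.36: bracket 333.70–410.48 → index 351–500; slope 149/76.78, offset 72.66.
AQI = 351 + 149/76.78·72.66 ≈ 492.00 ⇒ 492.
Site D: row 333.70–410.48 (AQI 351–500). (500−351)·(409.08−333.70)/(410.48−333.70) + 351 = 149·75.38/76.78 + 351 ≈ 497.28 → 497.
AQIs: Site K=292, Site E=492, Site D=497. Site E (492) − Site D (497) = -5.

-5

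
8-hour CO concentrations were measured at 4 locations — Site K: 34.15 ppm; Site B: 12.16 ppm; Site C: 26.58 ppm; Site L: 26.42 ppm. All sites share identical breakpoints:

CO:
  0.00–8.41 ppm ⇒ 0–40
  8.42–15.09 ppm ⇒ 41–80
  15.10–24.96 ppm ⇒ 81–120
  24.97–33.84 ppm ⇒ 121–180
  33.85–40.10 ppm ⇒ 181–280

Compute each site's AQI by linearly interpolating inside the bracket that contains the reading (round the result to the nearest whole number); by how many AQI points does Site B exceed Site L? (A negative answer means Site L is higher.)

-68

Site K: row 33.85–40.10 (AQI 181–280). (280−181)·(34.15−33.85)/(40.10−33.85) + 181 = 99·0.30/6.25 + 181 ≈ 185.75 → 186.
Site B: row 8.42–15.09 (AQI 41–80). (80−41)·(12.16−8.42)/(15.09−8.42) + 41 = 39·3.74/6.67 + 41 ≈ 62.87 → 63.
Site C: 26.58 ∈ [24.97, 33.84] ↔ index [121, 180].
121 + (26.58−24.97)·(180−121)/(33.84−24.97) = 121 + 1.61·59/8.87 ≈ 131.71, so AQI = 132.
Site L 26.42: bracket 24.97–33.84 → index 121–180; slope 59/8.87, offset 1.45.
AQI = 121 + 59/8.87·1.45 ≈ 130.64 ⇒ 131.
AQIs: Site K=186, Site B=63, Site C=132, Site L=131. Site B (63) − Site L (131) = -68.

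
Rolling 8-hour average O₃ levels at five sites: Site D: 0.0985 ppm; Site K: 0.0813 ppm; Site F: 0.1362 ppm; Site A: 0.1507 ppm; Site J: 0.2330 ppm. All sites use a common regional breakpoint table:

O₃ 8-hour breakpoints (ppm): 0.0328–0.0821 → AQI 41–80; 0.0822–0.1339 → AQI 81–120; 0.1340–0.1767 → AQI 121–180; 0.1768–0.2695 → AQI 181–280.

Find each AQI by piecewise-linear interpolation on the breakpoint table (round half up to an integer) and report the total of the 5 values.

681

Site D: 0.0985 ∈ [0.0822, 0.1339] ↔ index [81, 120].
81 + (0.0985−0.0822)·(120−81)/(0.1339−0.0822) = 81 + 0.0163·39/0.0517 ≈ 93.30, so AQI = 93.
Site K 0.0813: bracket 0.0328–0.0821 → index 41–80; slope 39/0.0493, offset 0.0485.
AQI = 41 + 39/0.0493·0.0485 ≈ 79.37 ⇒ 79.
Site F: 0.1362 lies in 0.1340–0.1767, so I_lo=121, I_hi=180, C_lo=0.1340, C_hi=0.1767.
(180−121)/(0.1767−0.1340) × (0.1362−0.1340) + 121 = 59/0.0427 × 0.0022 + 121 ≈ 124.04 → 124.
Site A 0.1507: bracket 0.1340–0.1767 → index 121–180; slope 59/0.0427, offset 0.0167.
AQI = 121 + 59/0.0427·0.0167 ≈ 144.07 ⇒ 144.
Site J: row 0.1768–0.2695 (AQI 181–280). (280−181)·(0.2330−0.1768)/(0.2695−0.1768) + 181 = 99·0.0562/0.0927 + 181 ≈ 241.02 → 241.
AQIs: Site D=93, Site K=79, Site F=124, Site A=144, Site J=241. Sum = 93 + 79 + 124 + 144 + 241 = 681.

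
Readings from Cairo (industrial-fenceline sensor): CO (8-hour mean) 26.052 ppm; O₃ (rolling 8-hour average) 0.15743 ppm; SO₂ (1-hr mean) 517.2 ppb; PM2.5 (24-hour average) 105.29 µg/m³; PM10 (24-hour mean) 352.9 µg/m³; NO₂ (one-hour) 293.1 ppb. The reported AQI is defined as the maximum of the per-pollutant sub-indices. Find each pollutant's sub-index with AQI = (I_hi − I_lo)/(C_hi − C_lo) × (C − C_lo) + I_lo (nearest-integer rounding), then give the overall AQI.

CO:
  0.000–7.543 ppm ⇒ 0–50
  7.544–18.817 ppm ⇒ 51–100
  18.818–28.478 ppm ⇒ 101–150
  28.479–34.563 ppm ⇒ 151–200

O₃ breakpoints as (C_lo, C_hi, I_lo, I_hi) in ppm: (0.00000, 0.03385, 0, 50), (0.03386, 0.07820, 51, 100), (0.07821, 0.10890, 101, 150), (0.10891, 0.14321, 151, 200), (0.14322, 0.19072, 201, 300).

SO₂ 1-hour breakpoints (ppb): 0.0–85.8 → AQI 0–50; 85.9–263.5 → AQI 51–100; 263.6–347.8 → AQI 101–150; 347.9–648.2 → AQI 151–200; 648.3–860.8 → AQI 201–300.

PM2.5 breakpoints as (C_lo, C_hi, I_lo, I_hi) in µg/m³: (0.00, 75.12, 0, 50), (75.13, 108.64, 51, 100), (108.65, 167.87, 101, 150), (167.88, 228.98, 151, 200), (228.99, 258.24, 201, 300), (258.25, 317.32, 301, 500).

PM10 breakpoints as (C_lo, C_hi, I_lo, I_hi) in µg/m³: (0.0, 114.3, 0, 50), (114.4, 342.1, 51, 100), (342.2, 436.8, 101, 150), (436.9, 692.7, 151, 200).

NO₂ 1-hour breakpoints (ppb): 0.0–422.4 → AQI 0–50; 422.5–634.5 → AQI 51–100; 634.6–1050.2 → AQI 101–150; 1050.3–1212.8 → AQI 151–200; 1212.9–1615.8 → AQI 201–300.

CO 26.052: bracket 18.818–28.478 → index 101–150; slope 49/9.660, offset 7.234.
AQI = 101 + 49/9.660·7.234 ≈ 137.69 ⇒ 138.
O₃: 0.15743 ∈ [0.14322, 0.19072] ↔ index [201, 300].
201 + (0.15743−0.14322)·(300−201)/(0.19072−0.14322) = 201 + 0.01421·99/0.04750 ≈ 230.62, so AQI = 231.
SO₂: row 347.9–648.2 (AQI 151–200). (200−151)·(517.2−347.9)/(648.2−347.9) + 151 = 49·169.3/300.3 + 151 ≈ 178.62 → 179.
PM2.5: 105.29 ∈ [75.13, 108.64] ↔ index [51, 100].
51 + (105.29−75.13)·(100−51)/(108.64−75.13) = 51 + 30.16·49/33.51 ≈ 95.10, so AQI = 95.
PM10: 352.9 ∈ [342.2, 436.8] ↔ index [101, 150].
101 + (352.9−342.2)·(150−101)/(436.8−342.2) = 101 + 10.7·49/94.6 ≈ 106.54, so AQI = 107.
NO₂: row 0.0–422.4 (AQI 0–50). (50−0)·(293.1−0.0)/(422.4−0.0) + 0 = 50·293.1/422.4 + 0 ≈ 34.69 → 35.
Sub-indices: CO→138, O₃→231, SO₂→179, PM2.5→95, PM10→107, NO₂→35. Overall AQI = max = 231; dominant pollutant is O₃.
AQI 231: Very Unhealthy.

231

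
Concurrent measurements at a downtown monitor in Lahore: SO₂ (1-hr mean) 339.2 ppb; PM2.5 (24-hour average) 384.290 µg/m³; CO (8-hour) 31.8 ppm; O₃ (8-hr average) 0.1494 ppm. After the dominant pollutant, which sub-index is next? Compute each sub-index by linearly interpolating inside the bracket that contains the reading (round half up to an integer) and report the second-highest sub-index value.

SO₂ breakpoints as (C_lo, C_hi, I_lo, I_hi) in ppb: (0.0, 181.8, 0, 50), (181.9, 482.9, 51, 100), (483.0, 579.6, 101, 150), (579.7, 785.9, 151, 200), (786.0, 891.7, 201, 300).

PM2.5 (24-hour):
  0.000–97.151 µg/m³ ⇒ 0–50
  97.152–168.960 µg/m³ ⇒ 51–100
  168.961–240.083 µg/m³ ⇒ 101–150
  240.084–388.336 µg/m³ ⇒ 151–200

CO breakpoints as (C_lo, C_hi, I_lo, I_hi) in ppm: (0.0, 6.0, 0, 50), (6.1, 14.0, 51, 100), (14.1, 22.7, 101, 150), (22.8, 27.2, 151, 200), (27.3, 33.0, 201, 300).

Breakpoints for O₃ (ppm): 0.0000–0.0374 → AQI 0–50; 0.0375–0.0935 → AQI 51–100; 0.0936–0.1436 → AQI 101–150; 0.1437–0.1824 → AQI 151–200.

SO₂: 339.2 ∈ [181.9, 482.9] ↔ index [51, 100].
51 + (339.2−181.9)·(100−51)/(482.9−181.9) = 51 + 157.3·49/301.0 ≈ 76.61, so AQI = 77.
PM2.5: 384.290 ∈ [240.084, 388.336] ↔ index [151, 200].
151 + (384.290−240.084)·(200−151)/(388.336−240.084) = 151 + 144.206·49/148.252 ≈ 198.66, so AQI = 199.
CO 31.8: bracket 27.3–33.0 → index 201–300; slope 99/5.7, offset 4.5.
AQI = 201 + 99/5.7·4.5 ≈ 279.16 ⇒ 279.
O₃: 0.1494 ∈ [0.1437, 0.1824] ↔ index [151, 200].
151 + (0.1494−0.1437)·(200−151)/(0.1824−0.1437) = 151 + 0.0057·49/0.0387 ≈ 158.22, so AQI = 158.
Sub-indices: SO₂→77, PM2.5→199, CO→279, O₃→158. Ranked high→low: 279, 199, 158, 77. Second-highest sub-index = 199.

199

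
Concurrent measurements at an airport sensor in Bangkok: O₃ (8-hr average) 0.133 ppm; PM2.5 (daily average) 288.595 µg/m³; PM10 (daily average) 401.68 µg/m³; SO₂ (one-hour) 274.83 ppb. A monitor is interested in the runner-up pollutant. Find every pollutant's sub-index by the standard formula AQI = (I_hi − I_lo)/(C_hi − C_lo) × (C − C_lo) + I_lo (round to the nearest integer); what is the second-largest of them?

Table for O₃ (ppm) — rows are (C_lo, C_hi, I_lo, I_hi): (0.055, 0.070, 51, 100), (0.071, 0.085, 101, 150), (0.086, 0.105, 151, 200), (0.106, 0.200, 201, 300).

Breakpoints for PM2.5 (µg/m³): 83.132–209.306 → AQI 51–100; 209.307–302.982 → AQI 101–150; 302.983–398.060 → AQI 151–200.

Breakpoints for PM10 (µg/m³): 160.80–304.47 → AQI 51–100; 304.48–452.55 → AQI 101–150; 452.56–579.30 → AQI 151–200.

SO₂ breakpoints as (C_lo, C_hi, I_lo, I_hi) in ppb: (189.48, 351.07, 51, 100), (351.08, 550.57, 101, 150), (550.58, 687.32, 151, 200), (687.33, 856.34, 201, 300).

O₃: 0.133 lies in 0.106–0.200, so I_lo=201, I_hi=300, C_lo=0.106, C_hi=0.200.
(300−201)/(0.200−0.106) × (0.133−0.106) + 201 = 99/0.094 × 0.027 + 201 ≈ 229.44 → 229.
PM2.5: 288.595 lies in 209.307–302.982, so I_lo=101, I_hi=150, C_lo=209.307, C_hi=302.982.
(150−101)/(302.982−209.307) × (288.595−209.307) + 101 = 49/93.675 × 79.288 + 101 ≈ 142.47 → 142.
PM10 401.68: bracket 304.48–452.55 → index 101–150; slope 49/148.07, offset 97.20.
AQI = 101 + 49/148.07·97.20 ≈ 133.17 ⇒ 133.
SO₂: 274.83 ∈ [189.48, 351.07] ↔ index [51, 100].
51 + (274.83−189.48)·(100−51)/(351.07−189.48) = 51 + 85.35·49/161.59 ≈ 76.88, so AQI = 77.
Sub-indices: O₃→229, PM2.5→142, PM10→133, SO₂→77. Ranked high→low: 229, 142, 133, 77. Second-highest sub-index = 142.

142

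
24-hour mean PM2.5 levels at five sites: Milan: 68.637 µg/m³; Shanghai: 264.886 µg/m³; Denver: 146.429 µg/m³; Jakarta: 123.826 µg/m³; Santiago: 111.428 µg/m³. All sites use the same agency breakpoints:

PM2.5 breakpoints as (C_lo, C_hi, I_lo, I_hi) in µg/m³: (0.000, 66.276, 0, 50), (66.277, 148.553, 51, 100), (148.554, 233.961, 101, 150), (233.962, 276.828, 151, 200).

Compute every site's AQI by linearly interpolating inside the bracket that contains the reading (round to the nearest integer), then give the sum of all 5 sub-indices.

500

Milan: row 66.277–148.553 (AQI 51–100). (100−51)·(68.637−66.277)/(148.553−66.277) + 51 = 49·2.360/82.276 + 51 ≈ 52.41 → 52.
Shanghai: 264.886 lies in 233.962–276.828, so I_lo=151, I_hi=200, C_lo=233.962, C_hi=276.828.
(200−151)/(276.828−233.962) × (264.886−233.962) + 151 = 49/42.866 × 30.924 + 151 ≈ 186.35 → 186.
Denver: 146.429 ∈ [66.277, 148.553] ↔ index [51, 100].
51 + (146.429−66.277)·(100−51)/(148.553−66.277) = 51 + 80.152·49/82.276 ≈ 98.74, so AQI = 99.
Jakarta: 123.826 ∈ [66.277, 148.553] ↔ index [51, 100].
51 + (123.826−66.277)·(100−51)/(148.553−66.277) = 51 + 57.549·49/82.276 ≈ 85.27, so AQI = 85.
Santiago 111.428: bracket 66.277–148.553 → index 51–100; slope 49/82.276, offset 45.151.
AQI = 51 + 49/82.276·45.151 ≈ 77.89 ⇒ 78.
AQIs: Milan=52, Shanghai=186, Denver=99, Jakarta=85, Santiago=78. Sum = 52 + 186 + 99 + 85 + 78 = 500.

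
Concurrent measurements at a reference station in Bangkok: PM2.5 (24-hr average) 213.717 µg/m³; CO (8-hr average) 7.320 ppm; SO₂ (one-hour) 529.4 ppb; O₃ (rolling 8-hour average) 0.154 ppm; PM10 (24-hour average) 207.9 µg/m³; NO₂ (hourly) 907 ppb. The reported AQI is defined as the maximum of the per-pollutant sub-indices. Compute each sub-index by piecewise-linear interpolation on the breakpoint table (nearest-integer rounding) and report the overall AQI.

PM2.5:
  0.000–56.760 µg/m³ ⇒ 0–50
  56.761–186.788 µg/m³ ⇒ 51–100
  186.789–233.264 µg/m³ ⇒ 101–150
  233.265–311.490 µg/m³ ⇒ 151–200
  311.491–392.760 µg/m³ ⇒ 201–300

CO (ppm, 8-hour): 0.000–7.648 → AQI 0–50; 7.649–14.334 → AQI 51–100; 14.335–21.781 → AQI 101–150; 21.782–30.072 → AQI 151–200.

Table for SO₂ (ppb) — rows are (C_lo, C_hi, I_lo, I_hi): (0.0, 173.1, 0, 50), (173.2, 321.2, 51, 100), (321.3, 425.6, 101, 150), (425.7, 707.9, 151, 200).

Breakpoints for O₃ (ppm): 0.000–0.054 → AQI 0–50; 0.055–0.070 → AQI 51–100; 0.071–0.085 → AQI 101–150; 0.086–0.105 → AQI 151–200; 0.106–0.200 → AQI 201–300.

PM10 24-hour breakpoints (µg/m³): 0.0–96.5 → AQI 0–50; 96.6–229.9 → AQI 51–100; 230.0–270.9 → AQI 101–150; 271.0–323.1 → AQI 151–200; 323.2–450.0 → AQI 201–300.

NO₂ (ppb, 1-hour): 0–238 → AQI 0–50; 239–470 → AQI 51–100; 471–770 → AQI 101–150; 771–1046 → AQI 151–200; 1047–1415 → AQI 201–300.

PM2.5: 213.717 ∈ [186.789, 233.264] ↔ index [101, 150].
101 + (213.717−186.789)·(150−101)/(233.264−186.789) = 101 + 26.928·49/46.475 ≈ 129.39, so AQI = 129.
CO: row 0.000–7.648 (AQI 0–50). (50−0)·(7.320−0.000)/(7.648−0.000) + 0 = 50·7.320/7.648 + 0 ≈ 47.86 → 48.
SO₂ 529.4: bracket 425.7–707.9 → index 151–200; slope 49/282.2, offset 103.7.
AQI = 151 + 49/282.2·103.7 ≈ 169.01 ⇒ 169.
O₃ 0.154: bracket 0.106–0.200 → index 201–300; slope 99/0.094, offset 0.048.
AQI = 201 + 99/0.094·0.048 ≈ 251.55 ⇒ 252.
PM10: 207.9 lies in 96.6–229.9, so I_lo=51, I_hi=100, C_lo=96.6, C_hi=229.9.
(100−51)/(229.9−96.6) × (207.9−96.6) + 51 = 49/133.3 × 111.3 + 51 ≈ 91.91 → 92.
NO₂: 907 lies in 771–1046, so I_lo=151, I_hi=200, C_lo=771, C_hi=1046.
(200−151)/(1046−771) × (907−771) + 151 = 49/275 × 136 + 151 ≈ 175.23 → 175.
Sub-indices: PM2.5→129, CO→48, SO₂→169, O₃→252, PM10→92, NO₂→175. Overall AQI = max = 252; dominant pollutant is O₃.

252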